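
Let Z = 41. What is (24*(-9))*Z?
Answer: -8856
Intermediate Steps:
(24*(-9))*Z = (24*(-9))*41 = -216*41 = -8856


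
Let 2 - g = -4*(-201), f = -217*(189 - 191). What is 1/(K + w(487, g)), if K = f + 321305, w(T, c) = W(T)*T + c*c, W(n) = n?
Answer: 1/1202112 ≈ 8.3187e-7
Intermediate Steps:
f = 434 (f = -217*(-2) = 434)
g = -802 (g = 2 - (-4)*(-201) = 2 - 1*804 = 2 - 804 = -802)
w(T, c) = T² + c² (w(T, c) = T*T + c*c = T² + c²)
K = 321739 (K = 434 + 321305 = 321739)
1/(K + w(487, g)) = 1/(321739 + (487² + (-802)²)) = 1/(321739 + (237169 + 643204)) = 1/(321739 + 880373) = 1/1202112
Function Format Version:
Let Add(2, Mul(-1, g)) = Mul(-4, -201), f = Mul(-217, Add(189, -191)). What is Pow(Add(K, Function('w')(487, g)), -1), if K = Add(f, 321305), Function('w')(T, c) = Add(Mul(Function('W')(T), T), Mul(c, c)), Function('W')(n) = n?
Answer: Rational(1, 1202112) ≈ 8.3187e-7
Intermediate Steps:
f = 434 (f = Mul(-217, -2) = 434)
g = -802 (g = Add(2, Mul(-1, Mul(-4, -201))) = Add(2, Mul(-1, 804)) = Add(2, -804) = -802)
Function('w')(T, c) = Add(Pow(T, 2), Pow(c, 2)) (Function('w')(T, c) = Add(Mul(T, T), Mul(c, c)) = Add(Pow(T, 2), Pow(c, 2)))
K = 321739 (K = Add(434, 321305) = 321739)
Pow(Add(K, Function('w')(487, g)), -1) = Pow(Add(321739, Add(Pow(487, 2), Pow(-802, 2))), -1) = Pow(Add(321739, Add(237169, 643204)), -1) = Pow(Add(321739, 880373), -1) = Pow(1202112, -1) = Rational(1, 1202112)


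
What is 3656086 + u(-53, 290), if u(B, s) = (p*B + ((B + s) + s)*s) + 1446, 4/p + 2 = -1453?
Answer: 5544076922/1455 ≈ 3.8104e+6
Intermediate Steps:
p = -4/1455 (p = 4/(-2 - 1453) = 4/(-1455) = 4*(-1/1455) = -4/1455 ≈ -0.0027491)
u(B, s) = 1446 - 4*B/1455 + s*(B + 2*s) (u(B, s) = (-4*B/1455 + ((B + s) + s)*s) + 1446 = (-4*B/1455 + (B + 2*s)*s) + 1446 = (-4*B/1455 + s*(B + 2*s)) + 1446 = 1446 - 4*B/1455 + s*(B + 2*s))
3656086 + u(-53, 290) = 3656086 + (1446 + 2*290² - 4/1455*(-53) - 53*290) = 3656086 + (1446 + 2*84100 + 212/1455 - 15370) = 3656086 + (1446 + 168200 + 212/1455 - 15370) = 3656086 + 224471792/1455 = 5544076922/1455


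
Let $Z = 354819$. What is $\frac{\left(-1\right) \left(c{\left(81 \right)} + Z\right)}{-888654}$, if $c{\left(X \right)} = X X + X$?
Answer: $\frac{120487}{296218} \approx 0.40675$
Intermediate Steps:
$c{\left(X \right)} = X + X^{2}$ ($c{\left(X \right)} = X^{2} + X = X + X^{2}$)
$\frac{\left(-1\right) \left(c{\left(81 \right)} + Z\right)}{-888654} = \frac{\left(-1\right) \left(81 \left(1 + 81\right) + 354819\right)}{-888654} = - (81 \cdot 82 + 354819) \left(- \frac{1}{888654}\right) = - (6642 + 354819) \left(- \frac{1}{888654}\right) = \left(-1\right) 361461 \left(- \frac{1}{888654}\right) = \left(-361461\right) \left(- \frac{1}{888654}\right) = \frac{120487}{296218}$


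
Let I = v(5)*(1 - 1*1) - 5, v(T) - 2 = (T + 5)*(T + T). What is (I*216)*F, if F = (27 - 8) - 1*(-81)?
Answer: -108000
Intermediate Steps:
F = 100 (F = 19 + 81 = 100)
v(T) = 2 + 2*T*(5 + T) (v(T) = 2 + (T + 5)*(T + T) = 2 + (5 + T)*(2*T) = 2 + 2*T*(5 + T))
I = -5 (I = (2 + 2*5² + 10*5)*(1 - 1*1) - 5 = (2 + 2*25 + 50)*(1 - 1) - 5 = (2 + 50 + 50)*0 - 5 = 102*0 - 5 = 0 - 5 = -5)
(I*216)*F = -5*216*100 = -1080*100 = -108000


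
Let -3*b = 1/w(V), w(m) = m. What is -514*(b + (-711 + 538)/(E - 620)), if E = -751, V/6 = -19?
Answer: -5186003/78147 ≈ -66.362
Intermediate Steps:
V = -114 (V = 6*(-19) = -114)
b = 1/342 (b = -⅓/(-114) = -⅓*(-1/114) = 1/342 ≈ 0.0029240)
-514*(b + (-711 + 538)/(E - 620)) = -514*(1/342 + (-711 + 538)/(-751 - 620)) = -514*(1/342 - 173/(-1371)) = -514*(1/342 - 173*(-1/1371)) = -514*(1/342 + 173/1371) = -514*20179/156294 = -5186003/78147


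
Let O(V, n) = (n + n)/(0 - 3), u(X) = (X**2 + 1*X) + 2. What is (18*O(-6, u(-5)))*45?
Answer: -11880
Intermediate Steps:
u(X) = 2 + X + X**2 (u(X) = (X**2 + X) + 2 = (X + X**2) + 2 = 2 + X + X**2)
O(V, n) = -2*n/3 (O(V, n) = (2*n)/(-3) = (2*n)*(-1/3) = -2*n/3)
(18*O(-6, u(-5)))*45 = (18*(-2*(2 - 5 + (-5)**2)/3))*45 = (18*(-2*(2 - 5 + 25)/3))*45 = (18*(-2/3*22))*45 = (18*(-44/3))*45 = -264*45 = -11880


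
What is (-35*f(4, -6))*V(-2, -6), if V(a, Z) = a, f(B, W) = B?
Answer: 280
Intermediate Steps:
(-35*f(4, -6))*V(-2, -6) = -35*4*(-2) = -140*(-2) = 280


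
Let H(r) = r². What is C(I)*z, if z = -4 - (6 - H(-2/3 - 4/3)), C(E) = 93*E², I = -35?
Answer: -683550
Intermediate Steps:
z = -6 (z = -4 - (6 - (-2/3 - 4/3)²) = -4 - (6 - (-2*⅓ - 4*⅓)²) = -4 - (6 - (-⅔ - 4/3)²) = -4 - (6 - 1*(-2)²) = -4 - (6 - 1*4) = -4 - (6 - 4) = -4 - 1*2 = -4 - 2 = -6)
C(I)*z = (93*(-35)²)*(-6) = (93*1225)*(-6) = 113925*(-6) = -683550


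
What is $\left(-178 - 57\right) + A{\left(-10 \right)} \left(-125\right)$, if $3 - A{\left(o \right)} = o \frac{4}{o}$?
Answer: $-110$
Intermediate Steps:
$A{\left(o \right)} = -1$ ($A{\left(o \right)} = 3 - o \frac{4}{o} = 3 - 4 = -1$)
$\left(-178 - 57\right) + A{\left(-10 \right)} \left(-125\right) = \left(-178 - 57\right) - -125 = \left(-178 - 57\right) + 125 = -235 + 125 = -110$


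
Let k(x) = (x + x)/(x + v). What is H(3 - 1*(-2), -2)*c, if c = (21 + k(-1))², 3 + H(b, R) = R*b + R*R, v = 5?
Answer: -15129/4 ≈ -3782.3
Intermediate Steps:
k(x) = 2*x/(5 + x) (k(x) = (x + x)/(x + 5) = (2*x)/(5 + x) = 2*x/(5 + x))
H(b, R) = -3 + R² + R*b (H(b, R) = -3 + (R*b + R*R) = -3 + (R*b + R²) = -3 + (R² + R*b) = -3 + R² + R*b)
c = 1681/4 (c = (21 + 2*(-1)/(5 - 1))² = (21 + 2*(-1)/4)² = (21 + 2*(-1)*(¼))² = (21 - ½)² = (41/2)² = 1681/4 ≈ 420.25)
H(3 - 1*(-2), -2)*c = (-3 + (-2)² - 2*(3 - 1*(-2)))*(1681/4) = (-3 + 4 - 2*(3 + 2))*(1681/4) = (-3 + 4 - 2*5)*(1681/4) = (-3 + 4 - 10)*(1681/4) = -9*1681/4 = -15129/4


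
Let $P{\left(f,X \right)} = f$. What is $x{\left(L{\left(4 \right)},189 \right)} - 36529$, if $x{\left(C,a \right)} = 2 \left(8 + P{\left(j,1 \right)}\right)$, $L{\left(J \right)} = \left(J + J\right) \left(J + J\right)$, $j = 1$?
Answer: $-36511$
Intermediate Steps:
$L{\left(J \right)} = 4 J^{2}$ ($L{\left(J \right)} = 2 J 2 J = 4 J^{2}$)
$x{\left(C,a \right)} = 18$ ($x{\left(C,a \right)} = 2 \left(8 + 1\right) = 2 \cdot 9 = 18$)
$x{\left(L{\left(4 \right)},189 \right)} - 36529 = 18 - 36529 = -36511$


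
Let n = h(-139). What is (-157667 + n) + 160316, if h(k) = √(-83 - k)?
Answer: 2649 + 2*√14 ≈ 2656.5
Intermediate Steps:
n = 2*√14 (n = √(-83 - 1*(-139)) = √(-83 + 139) = √56 = 2*√14 ≈ 7.4833)
(-157667 + n) + 160316 = (-157667 + 2*√14) + 160316 = 2649 + 2*√14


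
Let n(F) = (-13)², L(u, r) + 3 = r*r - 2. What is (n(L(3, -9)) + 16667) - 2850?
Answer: 13986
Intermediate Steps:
L(u, r) = -5 + r² (L(u, r) = -3 + (r*r - 2) = -3 + (r² - 2) = -3 + (-2 + r²) = -5 + r²)
n(F) = 169
(n(L(3, -9)) + 16667) - 2850 = (169 + 16667) - 2850 = 16836 - 2850 = 13986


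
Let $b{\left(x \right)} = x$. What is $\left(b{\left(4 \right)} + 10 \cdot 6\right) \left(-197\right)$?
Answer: $-12608$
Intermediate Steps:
$\left(b{\left(4 \right)} + 10 \cdot 6\right) \left(-197\right) = \left(4 + 10 \cdot 6\right) \left(-197\right) = \left(4 + 60\right) \left(-197\right) = 64 \left(-197\right) = -12608$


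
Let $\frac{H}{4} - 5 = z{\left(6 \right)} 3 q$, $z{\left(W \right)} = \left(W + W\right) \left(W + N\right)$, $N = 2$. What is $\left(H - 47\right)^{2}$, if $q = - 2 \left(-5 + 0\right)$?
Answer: $132089049$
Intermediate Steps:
$q = 10$ ($q = \left(-2\right) \left(-5\right) = 10$)
$z{\left(W \right)} = 2 W \left(2 + W\right)$ ($z{\left(W \right)} = \left(W + W\right) \left(W + 2\right) = 2 W \left(2 + W\right)$)
$H = 11540$ ($H = 20 + 4 \cdot 2 \cdot 6 \left(2 + 6\right) 3 \cdot 10 = 20 + 4 \cdot 2 \cdot 6 \cdot 8 \cdot 3 \cdot 10 = 20 + 4 \cdot 96 \cdot 3 \cdot 10 = 20 + 4 \cdot 288 \cdot 10 = 20 + 4 \cdot 2880 = 20 + 11520 = 11540$)
$\left(H - 47\right)^{2} = \left(11540 - 47\right)^{2} = 11493^{2} = 132089049$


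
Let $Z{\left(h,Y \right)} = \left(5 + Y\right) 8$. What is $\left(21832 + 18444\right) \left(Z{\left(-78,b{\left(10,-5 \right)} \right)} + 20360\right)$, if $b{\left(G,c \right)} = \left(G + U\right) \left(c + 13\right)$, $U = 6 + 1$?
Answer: $865450688$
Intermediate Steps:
$U = 7$
$b{\left(G,c \right)} = \left(7 + G\right) \left(13 + c\right)$ ($b{\left(G,c \right)} = \left(G + 7\right) \left(c + 13\right) = \left(7 + G\right) \left(13 + c\right)$)
$Z{\left(h,Y \right)} = 40 + 8 Y$
$\left(21832 + 18444\right) \left(Z{\left(-78,b{\left(10,-5 \right)} \right)} + 20360\right) = \left(21832 + 18444\right) \left(\left(40 + 8 \left(91 + 7 \left(-5\right) + 13 \cdot 10 + 10 \left(-5\right)\right)\right) + 20360\right) = 40276 \left(\left(40 + 8 \left(91 - 35 + 130 - 50\right)\right) + 20360\right) = 40276 \left(\left(40 + 8 \cdot 136\right) + 20360\right) = 40276 \left(\left(40 + 1088\right) + 20360\right) = 40276 \left(1128 + 20360\right) = 40276 \cdot 21488 = 865450688$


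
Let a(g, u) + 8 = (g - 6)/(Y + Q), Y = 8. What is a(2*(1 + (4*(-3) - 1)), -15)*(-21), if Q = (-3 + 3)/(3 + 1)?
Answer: 987/4 ≈ 246.75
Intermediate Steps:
Q = 0 (Q = 0/4 = 0*(¼) = 0)
a(g, u) = -35/4 + g/8 (a(g, u) = -8 + (g - 6)/(8 + 0) = -8 + (-6 + g)/8 = -8 + (-6 + g)*(⅛) = -8 + (-¾ + g/8) = -35/4 + g/8)
a(2*(1 + (4*(-3) - 1)), -15)*(-21) = (-35/4 + (2*(1 + (4*(-3) - 1)))/8)*(-21) = (-35/4 + (2*(1 + (-12 - 1)))/8)*(-21) = (-35/4 + (2*(1 - 13))/8)*(-21) = (-35/4 + (2*(-12))/8)*(-21) = (-35/4 + (⅛)*(-24))*(-21) = (-35/4 - 3)*(-21) = -47/4*(-21) = 987/4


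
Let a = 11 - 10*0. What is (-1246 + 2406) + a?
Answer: 1171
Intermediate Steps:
a = 11 (a = 11 + 0 = 11)
(-1246 + 2406) + a = (-1246 + 2406) + 11 = 1160 + 11 = 1171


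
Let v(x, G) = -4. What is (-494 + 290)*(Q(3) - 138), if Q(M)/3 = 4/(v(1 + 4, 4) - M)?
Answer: 199512/7 ≈ 28502.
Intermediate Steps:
Q(M) = 12/(-4 - M) (Q(M) = 3*(4/(-4 - M)) = 12/(-4 - M))
(-494 + 290)*(Q(3) - 138) = (-494 + 290)*(-12/(4 + 3) - 138) = -204*(-12/7 - 138) = -204*(-978/7) = 199512/7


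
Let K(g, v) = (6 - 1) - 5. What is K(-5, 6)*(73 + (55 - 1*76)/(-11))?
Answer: 0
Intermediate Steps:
K(g, v) = 0 (K(g, v) = 5 - 5 = 0)
K(-5, 6)*(73 + (55 - 1*76)/(-11)) = 0*(73 + (55 - 1*76)/(-11)) = 0*(73 + (55 - 76)*(-1/11)) = 0*(73 - 21*(-1/11)) = 0*(73 + 21/11) = 0*(824/11) = 0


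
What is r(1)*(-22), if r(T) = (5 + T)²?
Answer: -792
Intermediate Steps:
r(1)*(-22) = (5 + 1)²*(-22) = 6²*(-22) = 36*(-22) = -792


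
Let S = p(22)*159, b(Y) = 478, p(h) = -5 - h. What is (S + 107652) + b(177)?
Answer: 103837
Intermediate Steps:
S = -4293 (S = (-5 - 1*22)*159 = (-5 - 22)*159 = -27*159 = -4293)
(S + 107652) + b(177) = (-4293 + 107652) + 478 = 103359 + 478 = 103837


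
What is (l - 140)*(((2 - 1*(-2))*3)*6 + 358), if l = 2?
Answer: -59340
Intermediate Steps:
(l - 140)*(((2 - 1*(-2))*3)*6 + 358) = (2 - 140)*(((2 - 1*(-2))*3)*6 + 358) = -138*(((2 + 2)*3)*6 + 358) = -138*((4*3)*6 + 358) = -138*(12*6 + 358) = -138*(72 + 358) = -138*430 = -59340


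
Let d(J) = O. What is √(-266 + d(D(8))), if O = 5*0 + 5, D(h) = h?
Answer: 3*I*√29 ≈ 16.155*I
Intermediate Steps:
O = 5 (O = 0 + 5 = 5)
d(J) = 5
√(-266 + d(D(8))) = √(-266 + 5) = √(-261) = 3*I*√29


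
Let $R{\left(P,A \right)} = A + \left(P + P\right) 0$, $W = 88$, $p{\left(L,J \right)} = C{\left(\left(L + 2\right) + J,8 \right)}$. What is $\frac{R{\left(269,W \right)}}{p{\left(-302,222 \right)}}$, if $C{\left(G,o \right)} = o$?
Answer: $11$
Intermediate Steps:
$p{\left(L,J \right)} = 8$
$R{\left(P,A \right)} = A$ ($R{\left(P,A \right)} = A + 2 P 0 = A + 0 = A$)
$\frac{R{\left(269,W \right)}}{p{\left(-302,222 \right)}} = \frac{88}{8} = 88 \cdot \frac{1}{8} = 11$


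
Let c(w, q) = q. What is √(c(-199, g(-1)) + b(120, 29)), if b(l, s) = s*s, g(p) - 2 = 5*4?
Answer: √863 ≈ 29.377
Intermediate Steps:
g(p) = 22 (g(p) = 2 + 5*4 = 2 + 20 = 22)
b(l, s) = s²
√(c(-199, g(-1)) + b(120, 29)) = √(22 + 29²) = √(22 + 841) = √863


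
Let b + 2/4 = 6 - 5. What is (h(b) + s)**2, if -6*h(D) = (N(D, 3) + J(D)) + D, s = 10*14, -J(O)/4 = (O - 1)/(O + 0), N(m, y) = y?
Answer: 308025/16 ≈ 19252.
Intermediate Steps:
b = 1/2 (b = -1/2 + (6 - 5) = -1/2 + 1 = 1/2 ≈ 0.50000)
J(O) = -4*(-1 + O)/O (J(O) = -4*(O - 1)/(O + 0) = -4*(-1 + O)/O)
s = 140
h(D) = 1/6 - 2/(3*D) - D/6 (h(D) = -((3 + (-4 + 4/D)) + D)/6 = -((-1 + 4/D) + D)/6 = -(-1 + D + 4/D)/6 = 1/6 - 2/(3*D) - D/6)
(h(b) + s)**2 = ((-4 + 1/2 - (1/2)**2)/(6*(1/2)) + 140)**2 = ((1/6)*2*(-4 + 1/2 - 1*1/4) + 140)**2 = ((1/6)*2*(-4 + 1/2 - 1/4) + 140)**2 = ((1/6)*2*(-15/4) + 140)**2 = (-5/4 + 140)**2 = (555/4)**2 = 308025/16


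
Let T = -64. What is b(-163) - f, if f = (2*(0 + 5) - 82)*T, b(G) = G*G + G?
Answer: 21798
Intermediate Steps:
b(G) = G + G² (b(G) = G² + G = G + G²)
f = 4608 (f = (2*(0 + 5) - 82)*(-64) = (2*5 - 82)*(-64) = (10 - 82)*(-64) = -72*(-64) = 4608)
b(-163) - f = -163*(1 - 163) - 1*4608 = -163*(-162) - 4608 = 26406 - 4608 = 21798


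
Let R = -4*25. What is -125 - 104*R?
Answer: 10275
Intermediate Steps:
R = -100 (R = -1*100 = -100)
-125 - 104*R = -125 - 104*(-100) = -125 + 10400 = 10275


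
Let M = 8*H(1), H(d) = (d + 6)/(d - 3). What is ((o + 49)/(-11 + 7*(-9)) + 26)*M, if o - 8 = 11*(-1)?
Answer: -26292/37 ≈ -710.59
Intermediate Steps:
o = -3 (o = 8 + 11*(-1) = 8 - 11 = -3)
H(d) = (6 + d)/(-3 + d)
M = -28 (M = 8*((6 + 1)/(-3 + 1)) = 8*(7/(-2)) = 8*(-½*7) = 8*(-7/2) = -28)
((o + 49)/(-11 + 7*(-9)) + 26)*M = ((-3 + 49)/(-11 + 7*(-9)) + 26)*(-28) = (46/(-11 - 63) + 26)*(-28) = (46/(-74) + 26)*(-28) = (46*(-1/74) + 26)*(-28) = (-23/37 + 26)*(-28) = (939/37)*(-28) = -26292/37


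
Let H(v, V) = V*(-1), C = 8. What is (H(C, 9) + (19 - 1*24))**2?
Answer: 196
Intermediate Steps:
H(v, V) = -V
(H(C, 9) + (19 - 1*24))**2 = (-1*9 + (19 - 1*24))**2 = (-9 + (19 - 24))**2 = (-9 - 5)**2 = (-14)**2 = 196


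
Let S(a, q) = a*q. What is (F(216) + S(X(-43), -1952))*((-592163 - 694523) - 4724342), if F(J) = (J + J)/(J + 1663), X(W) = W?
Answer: -948036349988928/1879 ≈ -5.0454e+11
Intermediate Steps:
F(J) = 2*J/(1663 + J) (F(J) = (2*J)/(1663 + J) = 2*J/(1663 + J))
(F(216) + S(X(-43), -1952))*((-592163 - 694523) - 4724342) = (2*216/(1663 + 216) - 43*(-1952))*((-592163 - 694523) - 4724342) = (2*216/1879 + 83936)*(-1286686 - 4724342) = (2*216*(1/1879) + 83936)*(-6011028) = (432/1879 + 83936)*(-6011028) = (157716176/1879)*(-6011028) = -948036349988928/1879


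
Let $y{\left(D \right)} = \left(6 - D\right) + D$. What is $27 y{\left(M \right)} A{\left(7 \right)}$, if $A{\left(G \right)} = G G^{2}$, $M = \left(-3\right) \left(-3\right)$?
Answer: $55566$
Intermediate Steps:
$M = 9$
$A{\left(G \right)} = G^{3}$
$y{\left(D \right)} = 6$
$27 y{\left(M \right)} A{\left(7 \right)} = 27 \cdot 6 \cdot 7^{3} = 162 \cdot 343 = 55566$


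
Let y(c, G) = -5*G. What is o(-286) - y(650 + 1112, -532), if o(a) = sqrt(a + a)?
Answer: -2660 + 2*I*sqrt(143) ≈ -2660.0 + 23.917*I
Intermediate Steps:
o(a) = sqrt(2)*sqrt(a) (o(a) = sqrt(2*a) = sqrt(2)*sqrt(a))
o(-286) - y(650 + 1112, -532) = sqrt(2)*sqrt(-286) - (-5)*(-532) = sqrt(2)*(I*sqrt(286)) - 1*2660 = 2*I*sqrt(143) - 2660 = -2660 + 2*I*sqrt(143)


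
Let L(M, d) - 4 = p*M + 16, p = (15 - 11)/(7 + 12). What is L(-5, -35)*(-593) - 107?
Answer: -215513/19 ≈ -11343.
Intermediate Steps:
p = 4/19 ≈ 0.21053
L(M, d) = 20 + 4*M/19 (L(M, d) = 4 + (4*M/19 + 16) = 4 + (16 + 4*M/19) = 20 + 4*M/19)
L(-5, -35)*(-593) - 107 = (20 + (4/19)*(-5))*(-593) - 107 = (20 - 20/19)*(-593) - 107 = (360/19)*(-593) - 107 = -213480/19 - 107 = -215513/19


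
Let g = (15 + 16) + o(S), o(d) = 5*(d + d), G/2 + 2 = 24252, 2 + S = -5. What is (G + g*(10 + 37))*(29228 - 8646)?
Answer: 960500194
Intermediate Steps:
S = -7 (S = -2 - 5 = -7)
G = 48500 (G = -4 + 2*24252 = -4 + 48504 = 48500)
o(d) = 10*d (o(d) = 5*(2*d) = 10*d)
g = -39 (g = (15 + 16) + 10*(-7) = 31 - 70 = -39)
(G + g*(10 + 37))*(29228 - 8646) = (48500 - 39*(10 + 37))*(29228 - 8646) = (48500 - 39*47)*20582 = (48500 - 1833)*20582 = 46667*20582 = 960500194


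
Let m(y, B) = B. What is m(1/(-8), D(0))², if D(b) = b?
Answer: 0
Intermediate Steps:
m(1/(-8), D(0))² = 0² = 0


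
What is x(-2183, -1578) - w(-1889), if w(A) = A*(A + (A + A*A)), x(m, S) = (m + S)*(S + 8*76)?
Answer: 6737069897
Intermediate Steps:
x(m, S) = (608 + S)*(S + m) (x(m, S) = (S + m)*(S + 608) = (S + m)*(608 + S) = (608 + S)*(S + m))
w(A) = A*(A² + 2*A) (w(A) = A*(A + (A + A²)) = A*(A² + 2*A))
x(-2183, -1578) - w(-1889) = ((-1578)² + 608*(-1578) + 608*(-2183) - 1578*(-2183)) - (-1889)²*(2 - 1889) = (2490084 - 959424 - 1327264 + 3444774) - 3568321*(-1887) = 3648170 - 1*(-6733421727) = 3648170 + 6733421727 = 6737069897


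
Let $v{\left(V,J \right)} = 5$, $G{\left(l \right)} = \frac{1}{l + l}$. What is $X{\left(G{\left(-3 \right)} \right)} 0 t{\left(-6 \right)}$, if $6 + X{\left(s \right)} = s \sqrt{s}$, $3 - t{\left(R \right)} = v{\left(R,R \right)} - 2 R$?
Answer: $0$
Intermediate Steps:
$G{\left(l \right)} = \frac{1}{2 l}$
$t{\left(R \right)} = -2 + 2 R$ ($t{\left(R \right)} = 3 - \left(5 - 2 R\right) = 3 + \left(-5 + 2 R\right) = -2 + 2 R$)
$X{\left(s \right)} = -6 + s^{\frac{3}{2}}$ ($X{\left(s \right)} = -6 + s \sqrt{s} = -6 + s^{\frac{3}{2}}$)
$X{\left(G{\left(-3 \right)} \right)} 0 t{\left(-6 \right)} = \left(-6 + \left(\frac{1}{2 \left(-3\right)}\right)^{\frac{3}{2}}\right) 0 \left(-2 + 2 \left(-6\right)\right) = \left(-6 + \left(\frac{1}{2} \left(- \frac{1}{3}\right)\right)^{\frac{3}{2}}\right) 0 \left(-2 - 12\right) = \left(-6 + \left(- \frac{1}{6}\right)^{\frac{3}{2}}\right) 0 \left(-14\right) = \left(-6 - \frac{i \sqrt{6}}{36}\right) 0 \left(-14\right) = 0 \left(-14\right) = 0$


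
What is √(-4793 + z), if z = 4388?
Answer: 9*I*√5 ≈ 20.125*I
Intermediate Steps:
√(-4793 + z) = √(-4793 + 4388) = √(-405) = 9*I*√5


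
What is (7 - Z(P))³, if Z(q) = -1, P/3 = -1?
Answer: 512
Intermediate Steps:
P = -3 (P = 3*(-1) = -3)
(7 - Z(P))³ = (7 - 1*(-1))³ = (7 + 1)³ = 8³ = 512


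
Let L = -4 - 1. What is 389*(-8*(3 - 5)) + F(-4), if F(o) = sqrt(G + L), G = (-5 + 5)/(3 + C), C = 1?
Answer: 6224 + I*sqrt(5) ≈ 6224.0 + 2.2361*I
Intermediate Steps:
G = 0 (G = (-5 + 5)/(3 + 1) = 0/4 = 0*(1/4) = 0)
L = -5
F(o) = I*sqrt(5) (F(o) = sqrt(0 - 5) = sqrt(-5) = I*sqrt(5))
389*(-8*(3 - 5)) + F(-4) = 389*(-8*(3 - 5)) + I*sqrt(5) = 389*(-8*(-2)) + I*sqrt(5) = 389*16 + I*sqrt(5) = 6224 + I*sqrt(5)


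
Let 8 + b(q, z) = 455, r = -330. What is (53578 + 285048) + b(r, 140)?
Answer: 339073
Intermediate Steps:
b(q, z) = 447 (b(q, z) = -8 + 455 = 447)
(53578 + 285048) + b(r, 140) = (53578 + 285048) + 447 = 338626 + 447 = 339073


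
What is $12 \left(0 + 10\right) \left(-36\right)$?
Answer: $-4320$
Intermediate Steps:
$12 \left(0 + 10\right) \left(-36\right) = 12 \cdot 10 \left(-36\right) = 120 \left(-36\right) = -4320$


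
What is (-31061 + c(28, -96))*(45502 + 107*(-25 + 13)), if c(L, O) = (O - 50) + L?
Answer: -1378673022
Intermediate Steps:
c(L, O) = -50 + L + O (c(L, O) = (-50 + O) + L = -50 + L + O)
(-31061 + c(28, -96))*(45502 + 107*(-25 + 13)) = (-31061 + (-50 + 28 - 96))*(45502 + 107*(-25 + 13)) = (-31061 - 118)*(45502 + 107*(-12)) = -31179*(45502 - 1284) = -31179*44218 = -1378673022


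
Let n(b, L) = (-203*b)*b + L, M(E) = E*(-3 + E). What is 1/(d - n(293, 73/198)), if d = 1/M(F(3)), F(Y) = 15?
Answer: 1980/34506146341 ≈ 5.7381e-8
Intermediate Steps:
n(b, L) = L - 203*b**2 (n(b, L) = -203*b**2 + L = L - 203*b**2)
d = 1/180 (d = 1/(15*(-3 + 15)) = 1/(15*12) = 1/180 ≈ 0.0055556)
1/(d - n(293, 73/198)) = 1/(1/180 - (73/198 - 203*293**2)) = 1/(1/180 - (73*(1/198) - 203*85849)) = 1/(1/180 - (73/198 - 17427347)) = 1/(1/180 - 1*(-3450614633/198)) = 1/(1/180 + 3450614633/198) = 1/(34506146341/1980) = 1980/34506146341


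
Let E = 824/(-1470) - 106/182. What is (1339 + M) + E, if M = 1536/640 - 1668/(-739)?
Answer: 9479687024/7061145 ≈ 1342.5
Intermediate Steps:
M = 17208/3695 (M = 1536*(1/640) - 1668*(-1/739) = 12/5 + 1668/739 = 17208/3695 ≈ 4.6571)
E = -10921/9555 (E = 824*(-1/1470) - 106*1/182 = -412/735 - 53/91 = -10921/9555 ≈ -1.1430)
(1339 + M) + E = (1339 + 17208/3695) - 10921/9555 = 4964813/3695 - 10921/9555 = 9479687024/7061145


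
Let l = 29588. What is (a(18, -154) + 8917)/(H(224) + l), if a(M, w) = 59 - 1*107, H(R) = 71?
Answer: 1267/4237 ≈ 0.29903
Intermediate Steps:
a(M, w) = -48 (a(M, w) = 59 - 107 = -48)
(a(18, -154) + 8917)/(H(224) + l) = (-48 + 8917)/(71 + 29588) = 8869/29659 = 8869*(1/29659) = 1267/4237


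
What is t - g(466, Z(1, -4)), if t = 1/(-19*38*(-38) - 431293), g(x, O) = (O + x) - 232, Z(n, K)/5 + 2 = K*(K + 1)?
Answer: -114695389/403857 ≈ -284.00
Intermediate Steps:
Z(n, K) = -10 + 5*K*(1 + K) (Z(n, K) = -10 + 5*(K*(K + 1)) = -10 + 5*(K*(1 + K)) = -10 + 5*K*(1 + K))
g(x, O) = -232 + O + x
t = -1/403857 (t = 1/(-722*(-38) - 431293) = 1/(27436 - 431293) = 1/(-403857) = -1/403857 ≈ -2.4761e-6)
t - g(466, Z(1, -4)) = -1/403857 - (-232 + (-10 + 5*(-4) + 5*(-4)²) + 466) = -1/403857 - (-232 + (-10 - 20 + 5*16) + 466) = -1/403857 - (-232 + (-10 - 20 + 80) + 466) = -1/403857 - (-232 + 50 + 466) = -1/403857 - 1*284 = -1/403857 - 284 = -114695389/403857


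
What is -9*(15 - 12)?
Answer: -27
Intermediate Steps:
-9*(15 - 12) = -9*3 = -27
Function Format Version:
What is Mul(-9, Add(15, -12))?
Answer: -27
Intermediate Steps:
Mul(-9, Add(15, -12)) = Mul(-9, 3) = -27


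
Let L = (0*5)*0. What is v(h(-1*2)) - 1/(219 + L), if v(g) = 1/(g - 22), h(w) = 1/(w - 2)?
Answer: -965/19491 ≈ -0.049510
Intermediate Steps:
h(w) = 1/(-2 + w)
v(g) = 1/(-22 + g)
L = 0 (L = 0*0 = 0)
v(h(-1*2)) - 1/(219 + L) = 1/(-22 + 1/(-2 - 1*2)) - 1/(219 + 0) = 1/(-22 + 1/(-2 - 2)) - 1/219 = 1/(-22 + 1/(-4)) - 1*1/219 = 1/(-22 - 1/4) - 1/219 = 1/(-89/4) - 1/219 = -4/89 - 1/219 = -965/19491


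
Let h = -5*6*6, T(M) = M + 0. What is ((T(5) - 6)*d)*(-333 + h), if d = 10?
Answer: 5130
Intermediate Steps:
T(M) = M
h = -180 (h = -30*6 = -180)
((T(5) - 6)*d)*(-333 + h) = ((5 - 6)*10)*(-333 - 180) = -1*10*(-513) = -10*(-513) = 5130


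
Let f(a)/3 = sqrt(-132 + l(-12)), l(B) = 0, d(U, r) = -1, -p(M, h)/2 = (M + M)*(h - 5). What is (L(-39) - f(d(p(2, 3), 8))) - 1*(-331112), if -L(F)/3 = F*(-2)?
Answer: 330878 - 6*I*sqrt(33) ≈ 3.3088e+5 - 34.467*I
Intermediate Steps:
p(M, h) = -4*M*(-5 + h) (p(M, h) = -2*(M + M)*(h - 5) = -2*2*M*(-5 + h) = -4*M*(-5 + h))
L(F) = 6*F (L(F) = -3*F*(-2) = -(-6)*F = 6*F)
f(a) = 6*I*sqrt(33) (f(a) = 3*sqrt(-132 + 0) = 3*sqrt(-132) = 3*(2*I*sqrt(33)) = 6*I*sqrt(33))
(L(-39) - f(d(p(2, 3), 8))) - 1*(-331112) = (6*(-39) - 6*I*sqrt(33)) - 1*(-331112) = (-234 - 6*I*sqrt(33)) + 331112 = 330878 - 6*I*sqrt(33)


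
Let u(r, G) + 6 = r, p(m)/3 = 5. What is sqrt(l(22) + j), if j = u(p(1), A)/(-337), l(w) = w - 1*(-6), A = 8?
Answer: sqrt(3176899)/337 ≈ 5.2890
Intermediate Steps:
p(m) = 15 (p(m) = 3*5 = 15)
l(w) = 6 + w (l(w) = w + 6 = 6 + w)
u(r, G) = -6 + r
j = -9/337 (j = (-6 + 15)/(-337) = 9*(-1/337) = -9/337 ≈ -0.026706)
sqrt(l(22) + j) = sqrt((6 + 22) - 9/337) = sqrt(28 - 9/337) = sqrt(9427/337) = sqrt(3176899)/337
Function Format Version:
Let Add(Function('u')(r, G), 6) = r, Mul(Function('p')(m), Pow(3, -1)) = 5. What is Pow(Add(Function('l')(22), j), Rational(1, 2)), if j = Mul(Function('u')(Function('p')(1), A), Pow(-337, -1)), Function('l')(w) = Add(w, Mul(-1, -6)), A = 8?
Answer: Mul(Rational(1, 337), Pow(3176899, Rational(1, 2))) ≈ 5.2890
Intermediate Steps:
Function('p')(m) = 15 (Function('p')(m) = Mul(3, 5) = 15)
Function('l')(w) = Add(6, w) (Function('l')(w) = Add(w, 6) = Add(6, w))
Function('u')(r, G) = Add(-6, r)
j = Rational(-9, 337) (j = Mul(Add(-6, 15), Pow(-337, -1)) = Mul(9, Rational(-1, 337)) = Rational(-9, 337) ≈ -0.026706)
Pow(Add(Function('l')(22), j), Rational(1, 2)) = Pow(Add(Add(6, 22), Rational(-9, 337)), Rational(1, 2)) = Pow(Add(28, Rational(-9, 337)), Rational(1, 2)) = Pow(Rational(9427, 337), Rational(1, 2)) = Mul(Rational(1, 337), Pow(3176899, Rational(1, 2)))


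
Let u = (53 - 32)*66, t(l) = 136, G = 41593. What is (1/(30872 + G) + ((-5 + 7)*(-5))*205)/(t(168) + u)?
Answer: -148553249/110291730 ≈ -1.3469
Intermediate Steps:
u = 1386 (u = 21*66 = 1386)
(1/(30872 + G) + ((-5 + 7)*(-5))*205)/(t(168) + u) = (1/(30872 + 41593) + ((-5 + 7)*(-5))*205)/(136 + 1386) = (1/72465 + (2*(-5))*205)/1522 = (1/72465 - 10*205)*(1/1522) = (1/72465 - 2050)*(1/1522) = -148553249/72465*1/1522 = -148553249/110291730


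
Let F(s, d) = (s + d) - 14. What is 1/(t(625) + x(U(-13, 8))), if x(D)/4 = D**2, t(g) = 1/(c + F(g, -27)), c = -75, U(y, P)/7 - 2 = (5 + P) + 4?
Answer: 509/36014805 ≈ 1.4133e-5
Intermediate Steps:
U(y, P) = 77 + 7*P (U(y, P) = 14 + 7*((5 + P) + 4) = 14 + 7*(9 + P) = 14 + (63 + 7*P) = 77 + 7*P)
F(s, d) = -14 + d + s (F(s, d) = (d + s) - 14 = -14 + d + s)
t(g) = 1/(-116 + g) (t(g) = 1/(-75 + (-14 - 27 + g)) = 1/(-75 + (-41 + g)) = 1/(-116 + g))
x(D) = 4*D**2
1/(t(625) + x(U(-13, 8))) = 1/(1/(-116 + 625) + 4*(77 + 7*8)**2) = 1/(1/509 + 4*(77 + 56)**2) = 1/(1/509 + 4*133**2) = 1/(1/509 + 4*17689) = 1/(1/509 + 70756) = 1/(36014805/509) = 509/36014805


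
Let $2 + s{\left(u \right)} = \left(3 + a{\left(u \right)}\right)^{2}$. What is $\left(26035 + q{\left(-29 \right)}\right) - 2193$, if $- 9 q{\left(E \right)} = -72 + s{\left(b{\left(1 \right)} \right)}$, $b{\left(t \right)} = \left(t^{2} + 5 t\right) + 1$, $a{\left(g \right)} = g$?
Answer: $\frac{214552}{9} \approx 23839.0$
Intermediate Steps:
$b{\left(t \right)} = 1 + t^{2} + 5 t$
$s{\left(u \right)} = -2 + \left(3 + u\right)^{2}$
$q{\left(E \right)} = - \frac{26}{9}$ ($q{\left(E \right)} = - \frac{-72 - \left(2 - \left(3 + \left(1 + 1^{2} + 5 \cdot 1\right)\right)^{2}\right)}{9} = - \frac{-72 - \left(2 - \left(3 + \left(1 + 1 + 5\right)\right)^{2}\right)}{9} = - \frac{-72 - \left(2 - \left(3 + 7\right)^{2}\right)}{9} = - \frac{-72 - \left(2 - 10^{2}\right)}{9} = - \frac{-72 + \left(-2 + 100\right)}{9} = - \frac{-72 + 98}{9} = \left(- \frac{1}{9}\right) 26 = - \frac{26}{9}$)
$\left(26035 + q{\left(-29 \right)}\right) - 2193 = \left(26035 - \frac{26}{9}\right) - 2193 = \frac{234289}{9} - 2193 = \frac{214552}{9}$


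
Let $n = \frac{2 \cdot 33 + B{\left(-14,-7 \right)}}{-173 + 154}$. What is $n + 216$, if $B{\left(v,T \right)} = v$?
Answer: $\frac{4052}{19} \approx 213.26$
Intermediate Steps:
$n = - \frac{52}{19}$ ($n = \frac{2 \cdot 33 - 14}{-173 + 154} = \frac{66 - 14}{-19} = 52 \left(- \frac{1}{19}\right) = - \frac{52}{19} \approx -2.7368$)
$n + 216 = - \frac{52}{19} + 216 = \frac{4052}{19}$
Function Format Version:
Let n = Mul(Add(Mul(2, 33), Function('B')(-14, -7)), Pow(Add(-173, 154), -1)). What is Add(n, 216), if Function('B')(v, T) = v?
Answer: Rational(4052, 19) ≈ 213.26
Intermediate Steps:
n = Rational(-52, 19) (n = Mul(Add(Mul(2, 33), -14), Pow(Add(-173, 154), -1)) = Mul(Add(66, -14), Pow(-19, -1)) = Mul(52, Rational(-1, 19)) = Rational(-52, 19) ≈ -2.7368)
Add(n, 216) = Add(Rational(-52, 19), 216) = Rational(4052, 19)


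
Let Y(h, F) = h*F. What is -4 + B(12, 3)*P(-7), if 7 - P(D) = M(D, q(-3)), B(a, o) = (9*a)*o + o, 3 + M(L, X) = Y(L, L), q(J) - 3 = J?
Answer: -12757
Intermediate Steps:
Y(h, F) = F*h
q(J) = 3 + J
M(L, X) = -3 + L² (M(L, X) = -3 + L*L = -3 + L²)
B(a, o) = o + 9*a*o (B(a, o) = 9*a*o + o = o + 9*a*o)
P(D) = 10 - D² (P(D) = 7 - (-3 + D²) = 7 + (3 - D²) = 10 - D²)
-4 + B(12, 3)*P(-7) = -4 + (3*(1 + 9*12))*(10 - 1*(-7)²) = -4 + (3*(1 + 108))*(10 - 1*49) = -4 + (3*109)*(10 - 49) = -4 + 327*(-39) = -4 - 12753 = -12757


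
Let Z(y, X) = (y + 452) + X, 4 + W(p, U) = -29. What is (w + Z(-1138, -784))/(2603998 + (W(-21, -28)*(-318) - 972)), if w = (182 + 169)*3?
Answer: -417/2613520 ≈ -0.00015955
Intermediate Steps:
W(p, U) = -33 (W(p, U) = -4 - 29 = -33)
Z(y, X) = 452 + X + y (Z(y, X) = (452 + y) + X = 452 + X + y)
w = 1053 (w = 351*3 = 1053)
(w + Z(-1138, -784))/(2603998 + (W(-21, -28)*(-318) - 972)) = (1053 + (452 - 784 - 1138))/(2603998 + (-33*(-318) - 972)) = (1053 - 1470)/(2603998 + (10494 - 972)) = -417/(2603998 + 9522) = -417/2613520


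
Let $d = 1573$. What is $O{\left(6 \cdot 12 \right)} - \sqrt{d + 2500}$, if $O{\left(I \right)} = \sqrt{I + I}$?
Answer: $12 - \sqrt{4073} \approx -51.82$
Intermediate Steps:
$O{\left(I \right)} = \sqrt{2} \sqrt{I}$ ($O{\left(I \right)} = \sqrt{2 I} = \sqrt{2} \sqrt{I}$)
$O{\left(6 \cdot 12 \right)} - \sqrt{d + 2500} = \sqrt{2} \sqrt{6 \cdot 12} - \sqrt{1573 + 2500} = \sqrt{2} \sqrt{72} - \sqrt{4073} = \sqrt{2} \cdot 6 \sqrt{2} - \sqrt{4073} = 12 - \sqrt{4073}$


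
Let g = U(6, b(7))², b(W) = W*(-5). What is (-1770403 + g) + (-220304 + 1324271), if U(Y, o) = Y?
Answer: -666400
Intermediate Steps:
b(W) = -5*W
g = 36 (g = 6² = 36)
(-1770403 + g) + (-220304 + 1324271) = (-1770403 + 36) + (-220304 + 1324271) = -1770367 + 1103967 = -666400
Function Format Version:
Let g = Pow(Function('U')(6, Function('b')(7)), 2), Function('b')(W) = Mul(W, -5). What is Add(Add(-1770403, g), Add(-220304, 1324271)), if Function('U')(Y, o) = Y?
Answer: -666400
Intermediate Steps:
Function('b')(W) = Mul(-5, W)
g = 36 (g = Pow(6, 2) = 36)
Add(Add(-1770403, g), Add(-220304, 1324271)) = Add(Add(-1770403, 36), Add(-220304, 1324271)) = Add(-1770367, 1103967) = -666400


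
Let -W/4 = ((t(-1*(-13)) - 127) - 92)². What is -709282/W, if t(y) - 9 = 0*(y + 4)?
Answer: 50663/12600 ≈ 4.0209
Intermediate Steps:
t(y) = 9 (t(y) = 9 + 0*(y + 4) = 9 + 0*(4 + y) = 9 + 0 = 9)
W = -176400 (W = -4*((9 - 127) - 92)² = -4*(-118 - 92)² = -4*(-210)² = -4*44100 = -176400)
-709282/W = -709282/(-176400) = -709282*(-1/176400) = 50663/12600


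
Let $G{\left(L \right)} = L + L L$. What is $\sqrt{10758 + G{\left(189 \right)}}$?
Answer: $2 \sqrt{11667} \approx 216.03$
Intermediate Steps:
$G{\left(L \right)} = L + L^{2}$
$\sqrt{10758 + G{\left(189 \right)}} = \sqrt{10758 + 189 \left(1 + 189\right)} = \sqrt{10758 + 189 \cdot 190} = \sqrt{10758 + 35910} = \sqrt{46668} = 2 \sqrt{11667}$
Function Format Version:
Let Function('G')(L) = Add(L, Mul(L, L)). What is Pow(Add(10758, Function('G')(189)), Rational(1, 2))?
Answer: Mul(2, Pow(11667, Rational(1, 2))) ≈ 216.03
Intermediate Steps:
Function('G')(L) = Add(L, Pow(L, 2))
Pow(Add(10758, Function('G')(189)), Rational(1, 2)) = Pow(Add(10758, Mul(189, Add(1, 189))), Rational(1, 2)) = Pow(Add(10758, Mul(189, 190)), Rational(1, 2)) = Pow(Add(10758, 35910), Rational(1, 2)) = Pow(46668, Rational(1, 2)) = Mul(2, Pow(11667, Rational(1, 2)))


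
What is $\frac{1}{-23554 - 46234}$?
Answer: $- \frac{1}{69788} \approx -1.4329 \cdot 10^{-5}$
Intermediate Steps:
$\frac{1}{-23554 - 46234} = \frac{1}{-69788} = - \frac{1}{69788}$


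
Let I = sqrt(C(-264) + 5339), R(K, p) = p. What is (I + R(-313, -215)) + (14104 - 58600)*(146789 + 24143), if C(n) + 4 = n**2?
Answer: -7605790487 + sqrt(75031) ≈ -7.6058e+9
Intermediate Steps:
C(n) = -4 + n**2
I = sqrt(75031) (I = sqrt((-4 + (-264)**2) + 5339) = sqrt((-4 + 69696) + 5339) = sqrt(69692 + 5339) = sqrt(75031) ≈ 273.92)
(I + R(-313, -215)) + (14104 - 58600)*(146789 + 24143) = (sqrt(75031) - 215) + (14104 - 58600)*(146789 + 24143) = (-215 + sqrt(75031)) - 44496*170932 = (-215 + sqrt(75031)) - 7605790272 = -7605790487 + sqrt(75031)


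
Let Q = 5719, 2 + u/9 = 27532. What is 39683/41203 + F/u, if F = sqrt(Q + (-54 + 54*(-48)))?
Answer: 39683/41203 + sqrt(3073)/247770 ≈ 0.96333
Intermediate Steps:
u = 247770 (u = -18 + 9*27532 = -18 + 247788 = 247770)
F = sqrt(3073) (F = sqrt(5719 + (-54 + 54*(-48))) = sqrt(5719 + (-54 - 2592)) = sqrt(5719 - 2646) = sqrt(3073) ≈ 55.435)
39683/41203 + F/u = 39683/41203 + sqrt(3073)/247770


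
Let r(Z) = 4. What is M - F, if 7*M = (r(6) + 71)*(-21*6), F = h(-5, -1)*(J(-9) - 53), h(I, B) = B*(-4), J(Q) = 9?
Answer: -1174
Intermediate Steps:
h(I, B) = -4*B
F = -176 (F = (-4*(-1))*(9 - 53) = 4*(-44) = -176)
M = -1350 (M = ((4 + 71)*(-21*6))/7 = (75*(-126))/7 = (1/7)*(-9450) = -1350)
M - F = -1350 - 1*(-176) = -1350 + 176 = -1174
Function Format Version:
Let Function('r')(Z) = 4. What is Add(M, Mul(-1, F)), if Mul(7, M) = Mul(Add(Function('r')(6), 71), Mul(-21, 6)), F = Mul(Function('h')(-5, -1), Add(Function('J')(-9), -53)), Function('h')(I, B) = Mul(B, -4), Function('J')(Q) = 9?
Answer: -1174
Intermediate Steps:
Function('h')(I, B) = Mul(-4, B)
F = -176 (F = Mul(Mul(-4, -1), Add(9, -53)) = Mul(4, -44) = -176)
M = -1350 (M = Mul(Rational(1, 7), Mul(Add(4, 71), Mul(-21, 6))) = Mul(Rational(1, 7), Mul(75, -126)) = Mul(Rational(1, 7), -9450) = -1350)
Add(M, Mul(-1, F)) = Add(-1350, Mul(-1, -176)) = Add(-1350, 176) = -1174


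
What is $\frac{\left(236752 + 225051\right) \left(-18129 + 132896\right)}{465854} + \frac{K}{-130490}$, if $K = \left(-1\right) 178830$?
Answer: $\frac{691602002080231}{6078928846} \approx 1.1377 \cdot 10^{5}$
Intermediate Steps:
$K = -178830$
$\frac{\left(236752 + 225051\right) \left(-18129 + 132896\right)}{465854} + \frac{K}{-130490} = \frac{\left(236752 + 225051\right) \left(-18129 + 132896\right)}{465854} - \frac{178830}{-130490} = 461803 \cdot 114767 \cdot \frac{1}{465854} - - \frac{17883}{13049} = 52999744901 \cdot \frac{1}{465854} + \frac{17883}{13049} = \frac{52999744901}{465854} + \frac{17883}{13049} = \frac{691602002080231}{6078928846}$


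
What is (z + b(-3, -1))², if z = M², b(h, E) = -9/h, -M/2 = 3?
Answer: 1521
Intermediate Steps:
M = -6 (M = -2*3 = -6)
z = 36 (z = (-6)² = 36)
(z + b(-3, -1))² = (36 - 9/(-3))² = (36 - 9*(-⅓))² = (36 + 3)² = 39² = 1521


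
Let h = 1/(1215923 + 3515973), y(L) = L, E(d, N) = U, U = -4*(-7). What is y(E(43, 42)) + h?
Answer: 132493089/4731896 ≈ 28.000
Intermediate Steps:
U = 28
E(d, N) = 28
h = 1/4731896 ≈ 2.1133e-7
y(E(43, 42)) + h = 28 + 1/4731896 = 132493089/4731896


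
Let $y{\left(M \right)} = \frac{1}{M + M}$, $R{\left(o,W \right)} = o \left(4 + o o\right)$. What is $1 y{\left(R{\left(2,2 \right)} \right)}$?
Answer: $\frac{1}{32} \approx 0.03125$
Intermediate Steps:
$R{\left(o,W \right)} = o \left(4 + o^{2}\right)$
$y{\left(M \right)} = \frac{1}{2 M}$
$1 y{\left(R{\left(2,2 \right)} \right)} = 1 \frac{1}{2 \cdot 2 \left(4 + 2^{2}\right)} = 1 \frac{1}{2 \cdot 2 \left(4 + 4\right)} = 1 \frac{1}{2 \cdot 2 \cdot 8} = 1 \frac{1}{2 \cdot 16} = 1 \cdot \frac{1}{2} \cdot \frac{1}{16} = 1 \cdot \frac{1}{32} = \frac{1}{32}$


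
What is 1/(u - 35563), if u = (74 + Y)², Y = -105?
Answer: -1/34602 ≈ -2.8900e-5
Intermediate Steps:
u = 961 (u = (74 - 105)² = (-31)² = 961)
1/(u - 35563) = 1/(961 - 35563) = 1/(-34602) = -1/34602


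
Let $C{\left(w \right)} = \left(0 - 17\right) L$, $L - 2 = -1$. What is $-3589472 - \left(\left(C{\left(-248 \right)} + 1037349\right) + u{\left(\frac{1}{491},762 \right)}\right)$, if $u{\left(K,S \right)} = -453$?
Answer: $-4626351$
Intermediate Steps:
$L = 1$ ($L = 2 - 1 = 1$)
$C{\left(w \right)} = -17$ ($C{\left(w \right)} = \left(0 - 17\right) 1 = \left(-17\right) 1 = -17$)
$-3589472 - \left(\left(C{\left(-248 \right)} + 1037349\right) + u{\left(\frac{1}{491},762 \right)}\right) = -3589472 - \left(\left(-17 + 1037349\right) - 453\right) = -3589472 - \left(1037332 - 453\right) = -3589472 - 1036879 = -4626351$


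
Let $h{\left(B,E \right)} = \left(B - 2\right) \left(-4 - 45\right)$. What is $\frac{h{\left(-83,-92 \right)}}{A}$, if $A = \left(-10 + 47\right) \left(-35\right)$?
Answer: $- \frac{119}{37} \approx -3.2162$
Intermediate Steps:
$h{\left(B,E \right)} = 98 - 49 B$ ($h{\left(B,E \right)} = \left(-2 + B\right) \left(-49\right) = 98 - 49 B$)
$A = -1295$ ($A = 37 \left(-35\right) = -1295$)
$\frac{h{\left(-83,-92 \right)}}{A} = \frac{98 - -4067}{-1295} = \left(98 + 4067\right) \left(- \frac{1}{1295}\right) = 4165 \left(- \frac{1}{1295}\right) = - \frac{119}{37}$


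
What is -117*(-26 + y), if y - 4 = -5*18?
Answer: 13104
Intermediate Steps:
y = -86 (y = 4 - 5*18 = 4 - 90 = -86)
-117*(-26 + y) = -117*(-26 - 86) = -117*(-112) = 13104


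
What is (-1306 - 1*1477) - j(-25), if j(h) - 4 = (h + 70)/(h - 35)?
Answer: -11145/4 ≈ -2786.3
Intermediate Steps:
j(h) = 4 + (70 + h)/(-35 + h) (j(h) = 4 + (h + 70)/(h - 35) = 4 + (70 + h)/(-35 + h))
(-1306 - 1*1477) - j(-25) = (-1306 - 1*1477) - 5*(-14 - 25)/(-35 - 25) = (-1306 - 1477) - 5*(-39)/(-60) = -2783 - 5*(-1)*(-39)/60 = -2783 - 1*13/4 = -2783 - 13/4 = -11145/4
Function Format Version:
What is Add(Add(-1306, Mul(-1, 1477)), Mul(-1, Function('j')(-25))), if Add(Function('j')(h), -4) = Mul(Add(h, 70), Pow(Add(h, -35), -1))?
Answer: Rational(-11145, 4) ≈ -2786.3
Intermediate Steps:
Function('j')(h) = Add(4, Mul(Pow(Add(-35, h), -1), Add(70, h))) (Function('j')(h) = Add(4, Mul(Add(h, 70), Pow(Add(h, -35), -1))) = Add(4, Mul(Add(70, h), Pow(Add(-35, h), -1))) = Add(4, Mul(Pow(Add(-35, h), -1), Add(70, h))))
Add(Add(-1306, Mul(-1, 1477)), Mul(-1, Function('j')(-25))) = Add(Add(-1306, Mul(-1, 1477)), Mul(-1, Mul(5, Pow(Add(-35, -25), -1), Add(-14, -25)))) = Add(Add(-1306, -1477), Mul(-1, Mul(5, Pow(-60, -1), -39))) = Add(-2783, Mul(-1, Mul(5, Rational(-1, 60), -39))) = Add(-2783, Mul(-1, Rational(13, 4))) = Add(-2783, Rational(-13, 4)) = Rational(-11145, 4)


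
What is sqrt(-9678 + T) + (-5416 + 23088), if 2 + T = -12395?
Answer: 17672 + 5*I*sqrt(883) ≈ 17672.0 + 148.58*I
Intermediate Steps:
T = -12397 (T = -2 - 12395 = -12397)
sqrt(-9678 + T) + (-5416 + 23088) = sqrt(-9678 - 12397) + (-5416 + 23088) = sqrt(-22075) + 17672 = 5*I*sqrt(883) + 17672 = 17672 + 5*I*sqrt(883)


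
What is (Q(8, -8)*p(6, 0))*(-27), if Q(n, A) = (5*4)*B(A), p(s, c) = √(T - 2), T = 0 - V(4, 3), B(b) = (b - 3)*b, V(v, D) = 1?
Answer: -47520*I*√3 ≈ -82307.0*I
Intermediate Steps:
B(b) = b*(-3 + b) (B(b) = (-3 + b)*b = b*(-3 + b))
T = -1 (T = 0 - 1*1 = 0 - 1 = -1)
p(s, c) = I*√3 (p(s, c) = √(-1 - 2) = √(-3) = I*√3)
Q(n, A) = 20*A*(-3 + A) (Q(n, A) = (5*4)*(A*(-3 + A)) = 20*(A*(-3 + A)) = 20*A*(-3 + A))
(Q(8, -8)*p(6, 0))*(-27) = ((20*(-8)*(-3 - 8))*(I*√3))*(-27) = ((20*(-8)*(-11))*(I*√3))*(-27) = (1760*(I*√3))*(-27) = (1760*I*√3)*(-27) = -47520*I*√3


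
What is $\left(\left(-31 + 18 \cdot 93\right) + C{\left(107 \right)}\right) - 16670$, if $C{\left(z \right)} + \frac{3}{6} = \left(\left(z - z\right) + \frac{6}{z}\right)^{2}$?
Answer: $- \frac{344099623}{22898} \approx -15028.0$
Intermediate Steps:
$C{\left(z \right)} = - \frac{1}{2} + \frac{36}{z^{2}}$ ($C{\left(z \right)} = - \frac{1}{2} + \left(\left(z - z\right) + \frac{6}{z}\right)^{2} = - \frac{1}{2} + \left(0 + \frac{6}{z}\right)^{2} = - \frac{1}{2} + \left(\frac{6}{z}\right)^{2} = - \frac{1}{2} + \frac{36}{z^{2}}$)
$\left(\left(-31 + 18 \cdot 93\right) + C{\left(107 \right)}\right) - 16670 = \left(\left(-31 + 18 \cdot 93\right) - \left(\frac{1}{2} - \frac{36}{11449}\right)\right) - 16670 = \left(\left(-31 + 1674\right) + \left(- \frac{1}{2} + 36 \cdot \frac{1}{11449}\right)\right) - 16670 = \left(1643 + \left(- \frac{1}{2} + \frac{36}{11449}\right)\right) - 16670 = \left(1643 - \frac{11377}{22898}\right) - 16670 = \frac{37610037}{22898} - 16670 = - \frac{344099623}{22898}$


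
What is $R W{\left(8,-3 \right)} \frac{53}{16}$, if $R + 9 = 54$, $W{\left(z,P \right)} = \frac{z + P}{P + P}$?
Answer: $- \frac{3975}{32} \approx -124.22$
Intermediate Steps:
$W{\left(z,P \right)} = \frac{P + z}{2 P}$
$R = 45$ ($R = -9 + 54 = 45$)
$R W{\left(8,-3 \right)} \frac{53}{16} = 45 \frac{-3 + 8}{2 \left(-3\right)} \frac{53}{16} = 45 \cdot \frac{1}{2} \left(- \frac{1}{3}\right) 5 \cdot 53 \cdot \frac{1}{16} = 45 \left(- \frac{5}{6}\right) \frac{53}{16} = \left(- \frac{75}{2}\right) \frac{53}{16} = - \frac{3975}{32}$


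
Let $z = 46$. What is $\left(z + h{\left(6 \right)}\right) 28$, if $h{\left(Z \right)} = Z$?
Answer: $1456$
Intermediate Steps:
$\left(z + h{\left(6 \right)}\right) 28 = \left(46 + 6\right) 28 = 52 \cdot 28 = 1456$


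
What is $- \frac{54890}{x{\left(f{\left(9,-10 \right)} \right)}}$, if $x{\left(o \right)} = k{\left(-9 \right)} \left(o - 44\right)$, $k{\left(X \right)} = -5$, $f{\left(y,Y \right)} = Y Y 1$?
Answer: $\frac{5489}{28} \approx 196.04$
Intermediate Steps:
$f{\left(y,Y \right)} = Y^{2}$ ($f{\left(y,Y \right)} = Y^{2} \cdot 1 = Y^{2}$)
$x{\left(o \right)} = 220 - 5 o$ ($x{\left(o \right)} = - 5 \left(o - 44\right) = - 5 \left(-44 + o\right) = 220 - 5 o$)
$- \frac{54890}{x{\left(f{\left(9,-10 \right)} \right)}} = - \frac{54890}{220 - 5 \left(-10\right)^{2}} = - \frac{54890}{220 - 500} = - \frac{54890}{-280} = \left(-54890\right) \left(- \frac{1}{280}\right) = \frac{5489}{28}$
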